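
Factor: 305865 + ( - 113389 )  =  2^2*48119^1 = 192476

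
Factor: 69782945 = 5^1*13956589^1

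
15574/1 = 15574 =15574.00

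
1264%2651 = 1264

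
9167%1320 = 1247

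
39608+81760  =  121368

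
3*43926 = 131778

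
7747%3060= 1627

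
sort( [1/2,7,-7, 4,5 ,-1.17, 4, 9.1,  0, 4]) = [ - 7, - 1.17,0, 1/2, 4, 4,4, 5,  7, 9.1]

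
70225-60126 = 10099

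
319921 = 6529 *49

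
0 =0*386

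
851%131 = 65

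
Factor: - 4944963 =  - 3^1* 97^1*16993^1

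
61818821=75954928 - 14136107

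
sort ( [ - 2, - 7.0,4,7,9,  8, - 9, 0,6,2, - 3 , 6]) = [ - 9, - 7.0,  -  3, - 2, 0, 2,4,6, 6,  7, 8,9 ]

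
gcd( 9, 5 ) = 1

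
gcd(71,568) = 71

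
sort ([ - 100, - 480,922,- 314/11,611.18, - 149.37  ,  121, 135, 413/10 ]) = [ - 480,  -  149.37, - 100, - 314/11,413/10, 121,135, 611.18, 922 ] 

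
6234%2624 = 986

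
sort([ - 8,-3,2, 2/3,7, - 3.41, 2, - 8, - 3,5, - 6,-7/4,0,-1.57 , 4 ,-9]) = [ - 9, - 8, - 8,-6, -3.41, - 3,-3, - 7/4,-1.57, 0, 2/3,2, 2, 4, 5, 7]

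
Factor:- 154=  - 2^1 * 7^1*11^1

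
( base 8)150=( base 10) 104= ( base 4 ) 1220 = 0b1101000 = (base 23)4c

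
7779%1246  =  303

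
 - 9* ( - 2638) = 23742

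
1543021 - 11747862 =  - 10204841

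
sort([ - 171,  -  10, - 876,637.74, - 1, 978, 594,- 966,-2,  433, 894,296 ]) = [  -  966,- 876, -171, - 10,  -  2, - 1, 296, 433 , 594, 637.74,  894,978]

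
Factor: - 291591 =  - 3^2*179^1 * 181^1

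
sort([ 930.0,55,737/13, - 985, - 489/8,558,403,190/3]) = [ - 985 , - 489/8, 55,737/13, 190/3, 403,558,930.0 ] 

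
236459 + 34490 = 270949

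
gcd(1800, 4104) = 72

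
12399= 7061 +5338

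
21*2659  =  55839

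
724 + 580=1304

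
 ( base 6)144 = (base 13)4C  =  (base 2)1000000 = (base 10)64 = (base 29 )26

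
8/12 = 2/3= 0.67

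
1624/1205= 1624/1205 = 1.35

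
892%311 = 270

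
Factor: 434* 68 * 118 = 2^4*7^1 * 17^1 * 31^1*59^1 =3482416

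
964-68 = 896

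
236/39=6 + 2/39 = 6.05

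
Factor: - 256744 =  - 2^3*67^1*479^1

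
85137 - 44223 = 40914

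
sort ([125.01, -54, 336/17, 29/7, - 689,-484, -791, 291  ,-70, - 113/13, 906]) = [-791, - 689, - 484,  -  70, - 54,-113/13, 29/7, 336/17, 125.01, 291, 906]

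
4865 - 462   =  4403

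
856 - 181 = 675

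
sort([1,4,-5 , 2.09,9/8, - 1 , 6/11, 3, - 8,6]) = [ - 8,-5, -1,6/11,1,  9/8,2.09,3 , 4,6] 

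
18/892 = 9/446 = 0.02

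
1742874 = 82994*21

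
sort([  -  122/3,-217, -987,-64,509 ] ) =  [-987, - 217, - 64  , -122/3, 509] 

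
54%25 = 4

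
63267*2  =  126534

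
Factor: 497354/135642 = 11/3 = 3^( - 1)*11^1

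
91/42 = 2 + 1/6 = 2.17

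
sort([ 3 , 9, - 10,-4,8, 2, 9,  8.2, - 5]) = [ - 10,-5, - 4, 2 , 3, 8, 8.2, 9, 9] 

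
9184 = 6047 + 3137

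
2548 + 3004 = 5552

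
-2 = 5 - 7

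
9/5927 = 9/5927 = 0.00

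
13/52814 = 13/52814=   0.00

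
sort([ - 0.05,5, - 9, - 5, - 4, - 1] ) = [  -  9,  -  5,  -  4, - 1, - 0.05,5] 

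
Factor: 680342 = 2^1*13^1 * 137^1*191^1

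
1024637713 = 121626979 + 903010734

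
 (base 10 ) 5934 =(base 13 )2916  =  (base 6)43250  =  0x172e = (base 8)13456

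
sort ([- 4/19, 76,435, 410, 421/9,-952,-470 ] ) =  [ - 952, - 470, - 4/19,421/9, 76, 410, 435]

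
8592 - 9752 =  - 1160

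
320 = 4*80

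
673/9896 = 673/9896 = 0.07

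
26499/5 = 26499/5 = 5299.80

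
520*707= 367640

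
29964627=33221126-3256499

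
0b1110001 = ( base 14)81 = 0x71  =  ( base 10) 113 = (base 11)A3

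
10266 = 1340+8926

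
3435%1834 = 1601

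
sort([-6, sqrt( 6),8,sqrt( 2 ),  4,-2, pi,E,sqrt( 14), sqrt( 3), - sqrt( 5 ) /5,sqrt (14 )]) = [  -  6, - 2, -sqrt( 5 )/5,sqrt ( 2),sqrt (3), sqrt( 6 ) , E,pi, sqrt( 14 ),sqrt(14),  4,8]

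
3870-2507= 1363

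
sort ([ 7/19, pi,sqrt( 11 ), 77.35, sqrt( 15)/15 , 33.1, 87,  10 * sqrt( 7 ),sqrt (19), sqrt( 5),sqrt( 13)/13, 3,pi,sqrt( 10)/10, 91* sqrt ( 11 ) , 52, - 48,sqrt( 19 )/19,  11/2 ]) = [-48,sqrt( 19)/19,sqrt( 15 ) /15 , sqrt( 13)/13,  sqrt(10)/10,  7/19, sqrt ( 5) , 3, pi,pi,  sqrt( 11 ),sqrt(19),11/2 , 10 *sqrt( 7), 33.1, 52, 77.35,  87 , 91*sqrt(11) ]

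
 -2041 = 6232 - 8273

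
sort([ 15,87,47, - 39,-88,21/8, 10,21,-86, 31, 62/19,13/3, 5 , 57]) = [-88, - 86, - 39,21/8, 62/19,  13/3 , 5,10 , 15, 21,31,47,57,87] 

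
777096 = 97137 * 8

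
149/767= 149/767=0.19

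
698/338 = 349/169 =2.07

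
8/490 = 4/245 = 0.02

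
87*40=3480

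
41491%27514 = 13977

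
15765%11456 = 4309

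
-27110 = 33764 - 60874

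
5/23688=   5/23688  =  0.00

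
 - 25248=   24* ( - 1052)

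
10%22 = 10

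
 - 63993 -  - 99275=35282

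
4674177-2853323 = 1820854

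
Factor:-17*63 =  - 1071 = - 3^2*7^1*17^1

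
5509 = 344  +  5165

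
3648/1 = 3648 = 3648.00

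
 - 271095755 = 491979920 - 763075675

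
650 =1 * 650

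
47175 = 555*85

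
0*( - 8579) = 0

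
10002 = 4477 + 5525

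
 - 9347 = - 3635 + - 5712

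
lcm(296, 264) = 9768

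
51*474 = 24174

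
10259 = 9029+1230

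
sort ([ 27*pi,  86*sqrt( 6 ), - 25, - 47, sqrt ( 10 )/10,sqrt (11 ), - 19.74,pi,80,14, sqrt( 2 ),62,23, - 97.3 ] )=[ - 97.3, - 47,-25,- 19.74, sqrt( 10) /10,sqrt(2 ),pi  ,  sqrt(11 ),14 , 23 , 62,80, 27 * pi , 86*sqrt( 6)]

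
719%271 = 177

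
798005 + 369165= 1167170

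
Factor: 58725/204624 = 2^( - 4) *3^2*5^2*7^( - 2) = 225/784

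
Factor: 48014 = 2^1*24007^1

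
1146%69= 42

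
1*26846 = 26846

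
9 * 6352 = 57168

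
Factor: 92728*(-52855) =  -  4901138440= -2^3*5^1*11^1 * 31^2*67^1*173^1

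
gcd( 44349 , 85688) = 1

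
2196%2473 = 2196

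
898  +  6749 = 7647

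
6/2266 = 3/1133 = 0.00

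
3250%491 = 304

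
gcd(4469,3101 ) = 1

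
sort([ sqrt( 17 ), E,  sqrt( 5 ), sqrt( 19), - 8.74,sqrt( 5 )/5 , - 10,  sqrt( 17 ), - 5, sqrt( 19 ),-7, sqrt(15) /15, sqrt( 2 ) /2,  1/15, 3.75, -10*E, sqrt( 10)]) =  [-10*E, - 10, - 8.74, - 7, - 5,  1/15,sqrt( 15 ) /15,sqrt( 5 )/5,sqrt( 2 ) /2,sqrt( 5 ), E,sqrt( 10), 3.75, sqrt(17 ), sqrt( 17), sqrt(19 ), sqrt( 19)]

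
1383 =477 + 906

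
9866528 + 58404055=68270583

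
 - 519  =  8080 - 8599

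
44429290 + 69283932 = 113713222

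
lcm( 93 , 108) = 3348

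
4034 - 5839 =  - 1805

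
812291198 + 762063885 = 1574355083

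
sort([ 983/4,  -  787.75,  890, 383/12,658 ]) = [-787.75,383/12, 983/4,658,890 ]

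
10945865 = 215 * 50911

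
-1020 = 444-1464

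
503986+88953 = 592939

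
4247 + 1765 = 6012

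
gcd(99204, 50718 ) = 6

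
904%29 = 5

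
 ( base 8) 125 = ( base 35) 2f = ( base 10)85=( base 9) 104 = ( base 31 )2n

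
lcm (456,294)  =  22344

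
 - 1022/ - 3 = 340 + 2/3 = 340.67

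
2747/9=305 + 2/9 = 305.22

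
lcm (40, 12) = 120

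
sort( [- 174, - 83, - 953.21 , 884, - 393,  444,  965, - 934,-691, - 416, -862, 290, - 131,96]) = [ - 953.21, - 934, - 862, - 691, - 416,-393, - 174,  -  131 , - 83 , 96,290,444,884,965] 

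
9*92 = 828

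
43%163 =43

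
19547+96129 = 115676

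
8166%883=219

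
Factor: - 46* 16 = - 2^5*23^1= - 736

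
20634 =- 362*( - 57)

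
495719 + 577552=1073271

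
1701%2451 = 1701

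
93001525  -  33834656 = 59166869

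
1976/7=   282 + 2/7= 282.29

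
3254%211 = 89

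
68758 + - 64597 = 4161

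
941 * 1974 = 1857534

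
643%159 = 7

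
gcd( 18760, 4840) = 40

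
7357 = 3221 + 4136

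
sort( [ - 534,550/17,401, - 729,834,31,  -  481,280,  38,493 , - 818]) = [ - 818, - 729, - 534, - 481,31 , 550/17, 38, 280,401, 493,834 ] 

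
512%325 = 187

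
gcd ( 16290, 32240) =10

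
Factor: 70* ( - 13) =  - 910 = - 2^1*5^1*7^1*13^1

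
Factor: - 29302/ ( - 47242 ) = 7^2 *79^ ( - 1) = 49/79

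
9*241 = 2169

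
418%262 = 156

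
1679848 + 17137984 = 18817832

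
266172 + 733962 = 1000134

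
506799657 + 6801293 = 513600950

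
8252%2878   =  2496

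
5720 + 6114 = 11834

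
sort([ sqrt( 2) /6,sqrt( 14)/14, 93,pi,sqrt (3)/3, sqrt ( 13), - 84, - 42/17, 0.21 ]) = [ -84, - 42/17,0.21,  sqrt(2)/6,sqrt(14)/14, sqrt( 3)/3, pi,sqrt( 13), 93 ]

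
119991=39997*3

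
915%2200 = 915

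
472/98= 236/49 = 4.82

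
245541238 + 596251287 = 841792525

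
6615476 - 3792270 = 2823206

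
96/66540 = 8/5545 = 0.00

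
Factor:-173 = -173^1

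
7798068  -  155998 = 7642070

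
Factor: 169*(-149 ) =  - 13^2*149^1=- 25181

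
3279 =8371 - 5092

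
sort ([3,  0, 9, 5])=[0,  3,5,9]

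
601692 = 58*10374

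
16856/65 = 259  +  21/65 = 259.32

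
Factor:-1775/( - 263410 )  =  2^(-1 )*5^1*7^( - 1) * 53^ ( - 1 ) = 5/742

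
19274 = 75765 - 56491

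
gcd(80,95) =5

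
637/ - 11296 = - 1 + 10659/11296 = -  0.06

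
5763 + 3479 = 9242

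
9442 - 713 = 8729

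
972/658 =486/329 = 1.48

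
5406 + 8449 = 13855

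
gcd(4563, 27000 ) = 27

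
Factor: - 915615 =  - 3^2*5^1*20347^1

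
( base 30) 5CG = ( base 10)4876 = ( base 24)8b4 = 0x130c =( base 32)4oc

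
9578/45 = 212 + 38/45 = 212.84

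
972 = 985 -13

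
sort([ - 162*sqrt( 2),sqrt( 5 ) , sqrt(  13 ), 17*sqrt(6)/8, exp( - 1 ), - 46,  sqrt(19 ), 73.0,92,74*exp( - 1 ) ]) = [ - 162 * sqrt( 2 ), - 46,exp( - 1), sqrt( 5 ), sqrt(13),sqrt(19),  17 * sqrt(6)/8,74 * exp( - 1),73.0, 92 ]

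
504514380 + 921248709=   1425763089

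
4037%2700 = 1337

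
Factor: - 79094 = - 2^1*71^1 * 557^1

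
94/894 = 47/447 = 0.11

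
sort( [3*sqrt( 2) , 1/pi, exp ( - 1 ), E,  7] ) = [ 1/pi , exp ( - 1), E,3*sqrt(2),7]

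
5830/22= 265 = 265.00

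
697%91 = 60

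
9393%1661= 1088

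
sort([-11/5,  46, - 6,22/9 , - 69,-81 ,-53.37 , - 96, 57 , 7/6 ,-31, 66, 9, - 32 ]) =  [ - 96, - 81, - 69,- 53.37, - 32 , - 31, - 6 ,  -  11/5,  7/6 , 22/9, 9, 46, 57, 66 ]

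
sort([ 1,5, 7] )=[ 1, 5 , 7]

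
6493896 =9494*684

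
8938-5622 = 3316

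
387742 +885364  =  1273106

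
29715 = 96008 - 66293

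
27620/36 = 767 + 2/9 = 767.22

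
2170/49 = 44 + 2/7 = 44.29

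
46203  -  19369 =26834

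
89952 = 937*96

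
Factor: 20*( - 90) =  - 2^3*3^2*5^2 =- 1800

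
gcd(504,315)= 63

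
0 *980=0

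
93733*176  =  16497008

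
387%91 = 23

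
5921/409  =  5921/409= 14.48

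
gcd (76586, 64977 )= 1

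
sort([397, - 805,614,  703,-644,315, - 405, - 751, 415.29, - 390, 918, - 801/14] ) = [ - 805 ,-751, - 644 , - 405,  -  390, - 801/14,315,  397, 415.29, 614, 703, 918]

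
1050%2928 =1050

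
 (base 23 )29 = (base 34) 1L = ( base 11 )50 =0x37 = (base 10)55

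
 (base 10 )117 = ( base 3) 11100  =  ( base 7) 225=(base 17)6f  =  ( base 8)165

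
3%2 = 1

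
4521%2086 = 349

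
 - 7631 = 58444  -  66075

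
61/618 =61/618 = 0.10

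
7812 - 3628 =4184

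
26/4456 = 13/2228 = 0.01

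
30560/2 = 15280  =  15280.00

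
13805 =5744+8061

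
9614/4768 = 4807/2384  =  2.02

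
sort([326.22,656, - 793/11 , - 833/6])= [ - 833/6, - 793/11,326.22, 656]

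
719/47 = 15  +  14/47  =  15.30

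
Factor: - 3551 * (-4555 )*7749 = 125338563945 = 3^3*5^1*7^1 *41^1*53^1*67^1*911^1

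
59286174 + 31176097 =90462271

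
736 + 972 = 1708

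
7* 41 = 287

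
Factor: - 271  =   - 271^1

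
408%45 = 3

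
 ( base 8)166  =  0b1110110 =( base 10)118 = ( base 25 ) 4i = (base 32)3M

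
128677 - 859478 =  - 730801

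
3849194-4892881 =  - 1043687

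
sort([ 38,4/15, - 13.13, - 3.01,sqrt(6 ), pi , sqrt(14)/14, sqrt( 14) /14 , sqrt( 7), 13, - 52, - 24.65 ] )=[ - 52, - 24.65, - 13.13, - 3.01,4/15,  sqrt(14) /14,sqrt ( 14)/14,sqrt( 6),sqrt( 7 ), pi,13,  38]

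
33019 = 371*89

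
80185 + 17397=97582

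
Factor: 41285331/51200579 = 3^2*103^( - 1 )*1609^1*2851^1 * 497093^( - 1)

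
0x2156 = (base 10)8534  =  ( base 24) EJE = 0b10000101010110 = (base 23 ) g31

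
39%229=39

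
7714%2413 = 475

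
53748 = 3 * 17916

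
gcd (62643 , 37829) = 19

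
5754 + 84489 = 90243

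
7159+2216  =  9375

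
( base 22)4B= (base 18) 59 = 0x63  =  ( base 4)1203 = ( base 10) 99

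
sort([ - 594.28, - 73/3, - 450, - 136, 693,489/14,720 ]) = [ - 594.28,-450, - 136, - 73/3 , 489/14, 693,720] 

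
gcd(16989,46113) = 2427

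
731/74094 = 731/74094 = 0.01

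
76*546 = 41496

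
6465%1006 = 429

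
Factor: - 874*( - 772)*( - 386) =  - 260445008 = - 2^4*19^1*23^1*193^2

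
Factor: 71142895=5^1*151^1 * 94229^1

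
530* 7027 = 3724310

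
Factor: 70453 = 47^1*1499^1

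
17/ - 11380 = -17/11380=- 0.00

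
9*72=648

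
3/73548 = 1/24516 = 0.00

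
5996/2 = 2998= 2998.00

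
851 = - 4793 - -5644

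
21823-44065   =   - 22242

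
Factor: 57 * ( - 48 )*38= - 103968=- 2^5*3^2*19^2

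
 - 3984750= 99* ( - 40250)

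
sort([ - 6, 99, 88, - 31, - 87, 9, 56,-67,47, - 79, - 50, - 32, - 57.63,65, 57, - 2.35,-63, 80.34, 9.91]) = [ - 87, - 79, - 67, - 63, - 57.63, - 50,-32, - 31, - 6, - 2.35, 9, 9.91, 47, 56, 57, 65,80.34, 88,99] 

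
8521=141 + 8380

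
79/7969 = 79/7969  =  0.01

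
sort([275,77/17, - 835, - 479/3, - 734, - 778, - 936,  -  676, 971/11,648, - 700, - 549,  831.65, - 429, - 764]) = [ - 936, - 835,-778, - 764, - 734, - 700, - 676,-549, - 429, - 479/3, 77/17, 971/11, 275,  648, 831.65] 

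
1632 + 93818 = 95450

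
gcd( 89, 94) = 1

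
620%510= 110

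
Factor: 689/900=2^(-2)*3^( - 2)*5^( - 2)* 13^1 *53^1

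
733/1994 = 733/1994 = 0.37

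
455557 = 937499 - 481942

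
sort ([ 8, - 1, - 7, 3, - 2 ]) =[ - 7 ,-2,- 1, 3,8 ] 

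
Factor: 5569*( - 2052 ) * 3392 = -38762378496 = - 2^8*3^3 * 19^1*53^1*5569^1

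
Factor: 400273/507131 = 19^1*73^( - 1)*6947^( - 1)*21067^1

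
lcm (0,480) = 0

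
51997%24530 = 2937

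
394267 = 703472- 309205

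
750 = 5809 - 5059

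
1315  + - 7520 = -6205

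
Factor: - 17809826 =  - 2^1*41^1*43^1 * 5051^1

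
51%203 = 51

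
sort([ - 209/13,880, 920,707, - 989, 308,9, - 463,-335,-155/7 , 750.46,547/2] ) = [ - 989,  -  463, - 335 ,-155/7, - 209/13, 9,547/2, 308 , 707, 750.46, 880,920]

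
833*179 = 149107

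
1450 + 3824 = 5274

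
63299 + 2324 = 65623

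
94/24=3+ 11/12 = 3.92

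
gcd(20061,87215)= 1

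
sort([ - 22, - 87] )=[- 87, -22]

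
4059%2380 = 1679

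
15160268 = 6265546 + 8894722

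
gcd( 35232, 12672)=96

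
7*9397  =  65779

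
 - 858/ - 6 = 143+0/1 = 143.00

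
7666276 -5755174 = 1911102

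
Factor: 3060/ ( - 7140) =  - 3/7 =- 3^1*7^(- 1)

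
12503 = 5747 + 6756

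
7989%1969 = 113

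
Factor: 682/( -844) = - 2^(  -  1 )* 11^1*31^1*211^( - 1 ) = -341/422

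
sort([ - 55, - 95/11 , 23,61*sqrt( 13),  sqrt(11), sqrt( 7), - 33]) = [ - 55 ,-33, - 95/11,sqrt( 7),sqrt(11 ) , 23,61*sqrt ( 13)]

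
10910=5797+5113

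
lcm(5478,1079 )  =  71214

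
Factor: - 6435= - 3^2*5^1*11^1 * 13^1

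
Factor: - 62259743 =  - 7^2*13^1*43^1 * 2273^1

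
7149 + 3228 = 10377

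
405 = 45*9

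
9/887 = 9/887 = 0.01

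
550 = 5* 110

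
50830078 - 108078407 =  - 57248329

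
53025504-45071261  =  7954243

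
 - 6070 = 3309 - 9379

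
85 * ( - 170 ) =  - 14450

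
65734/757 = 86+632/757 = 86.83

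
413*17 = 7021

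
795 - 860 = -65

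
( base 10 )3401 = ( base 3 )11122222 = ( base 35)2r6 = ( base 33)342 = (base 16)d49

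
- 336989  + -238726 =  -575715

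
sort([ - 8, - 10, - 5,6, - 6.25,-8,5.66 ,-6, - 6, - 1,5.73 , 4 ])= [ - 10, - 8, - 8, - 6.25, - 6, - 6, - 5, - 1,4, 5.66, 5.73, 6 ]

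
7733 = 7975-242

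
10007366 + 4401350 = 14408716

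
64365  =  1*64365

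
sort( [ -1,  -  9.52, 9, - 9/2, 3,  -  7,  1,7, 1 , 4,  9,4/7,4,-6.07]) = [ - 9.52,-7, - 6.07,-9/2, -1, 4/7, 1 , 1,3 , 4, 4, 7, 9, 9 ]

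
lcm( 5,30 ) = 30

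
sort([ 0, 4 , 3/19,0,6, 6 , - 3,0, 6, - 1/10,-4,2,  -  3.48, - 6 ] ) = [  -  6, - 4,  -  3.48,-3, - 1/10,  0,0,0 , 3/19,2,4 , 6,6,6]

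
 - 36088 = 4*( - 9022 ) 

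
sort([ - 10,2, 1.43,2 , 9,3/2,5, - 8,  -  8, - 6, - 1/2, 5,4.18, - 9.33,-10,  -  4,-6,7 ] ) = [ - 10,-10, - 9.33 , -8, -8,  -  6, - 6,- 4 , - 1/2, 1.43 , 3/2,2, 2,4.18,5,  5 , 7,9 ]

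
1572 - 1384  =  188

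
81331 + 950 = 82281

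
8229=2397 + 5832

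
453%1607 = 453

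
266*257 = 68362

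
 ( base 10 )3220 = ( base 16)C94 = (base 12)1A44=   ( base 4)302110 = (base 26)4jm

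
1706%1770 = 1706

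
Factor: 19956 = 2^2 * 3^1 * 1663^1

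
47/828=47/828  =  0.06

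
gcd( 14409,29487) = 3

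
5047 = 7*721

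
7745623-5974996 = 1770627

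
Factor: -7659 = -3^2*23^1*37^1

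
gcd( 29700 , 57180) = 60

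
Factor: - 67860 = -2^2 * 3^2*5^1*13^1*29^1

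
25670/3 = 25670/3 = 8556.67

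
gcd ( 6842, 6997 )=1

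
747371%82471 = 5132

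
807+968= 1775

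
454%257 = 197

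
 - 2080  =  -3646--1566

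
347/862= 347/862 = 0.40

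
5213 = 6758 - 1545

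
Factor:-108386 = - 2^1*54193^1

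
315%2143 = 315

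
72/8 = 9 = 9.00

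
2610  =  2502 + 108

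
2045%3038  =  2045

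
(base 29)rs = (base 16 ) 32B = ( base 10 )811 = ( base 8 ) 1453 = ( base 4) 30223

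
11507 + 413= 11920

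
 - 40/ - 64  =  5/8 = 0.62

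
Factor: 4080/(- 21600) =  - 17/90  =  - 2^(  -  1)*3^(-2 )*5^(  -  1)*17^1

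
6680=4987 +1693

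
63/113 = 63/113 = 0.56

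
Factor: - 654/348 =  - 2^( - 1 )*29^( - 1 )*109^1 = - 109/58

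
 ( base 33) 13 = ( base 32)14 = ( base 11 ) 33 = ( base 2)100100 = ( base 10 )36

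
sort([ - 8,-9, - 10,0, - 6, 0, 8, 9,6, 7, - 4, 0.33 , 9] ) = [ - 10,- 9, - 8, - 6,  -  4, 0 , 0,0.33, 6,7, 8,9,  9 ] 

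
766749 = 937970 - 171221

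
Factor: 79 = 79^1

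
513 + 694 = 1207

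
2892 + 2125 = 5017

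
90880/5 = 18176 = 18176.00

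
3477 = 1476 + 2001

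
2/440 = 1/220 = 0.00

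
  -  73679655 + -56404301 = -130083956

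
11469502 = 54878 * 209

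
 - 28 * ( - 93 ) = 2604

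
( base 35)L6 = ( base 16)2e5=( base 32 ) n5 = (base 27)10c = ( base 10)741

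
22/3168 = 1/144 = 0.01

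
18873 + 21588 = 40461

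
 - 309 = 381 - 690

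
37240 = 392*95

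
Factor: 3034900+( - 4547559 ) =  - 67^1  *  107^1*211^1 =- 1512659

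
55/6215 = 1/113 = 0.01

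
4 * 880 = 3520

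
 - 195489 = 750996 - 946485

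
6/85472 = 3/42736 = 0.00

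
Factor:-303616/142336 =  - 2^( - 1)*139^( - 1) * 593^1 = -593/278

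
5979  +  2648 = 8627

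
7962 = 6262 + 1700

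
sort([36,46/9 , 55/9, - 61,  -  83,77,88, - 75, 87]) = [ - 83, - 75, - 61,46/9,55/9,  36,77, 87,88]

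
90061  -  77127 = 12934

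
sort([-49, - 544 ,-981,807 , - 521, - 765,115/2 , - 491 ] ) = [ - 981, - 765, - 544, - 521,-491, - 49, 115/2  ,  807]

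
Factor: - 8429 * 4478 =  - 2^1*2239^1*8429^1=- 37745062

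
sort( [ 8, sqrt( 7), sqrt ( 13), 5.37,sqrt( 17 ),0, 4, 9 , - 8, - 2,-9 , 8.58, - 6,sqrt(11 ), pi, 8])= [ - 9, - 8 , - 6,- 2 , 0, sqrt(7 ),pi, sqrt (11 ),sqrt(13), 4,  sqrt(17 ),5.37, 8, 8 , 8.58, 9]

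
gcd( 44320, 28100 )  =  20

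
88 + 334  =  422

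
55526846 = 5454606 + 50072240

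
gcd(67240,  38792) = 8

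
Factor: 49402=2^1 *17^1*1453^1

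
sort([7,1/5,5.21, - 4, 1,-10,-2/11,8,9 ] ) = [ - 10,- 4, - 2/11, 1/5 , 1,5.21, 7,8,9 ] 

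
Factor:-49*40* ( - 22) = 43120  =  2^4*5^1  *7^2*11^1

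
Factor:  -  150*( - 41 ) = 2^1 * 3^1*5^2*41^1 = 6150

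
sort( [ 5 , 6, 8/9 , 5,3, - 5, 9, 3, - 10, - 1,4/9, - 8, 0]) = [ - 10, - 8, -5, - 1,  0,4/9, 8/9, 3, 3, 5 , 5, 6,9 ]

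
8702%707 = 218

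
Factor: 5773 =23^1*251^1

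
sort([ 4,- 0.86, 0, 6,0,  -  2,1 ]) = [ - 2, - 0.86,0, 0,  1, 4, 6 ]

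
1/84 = 1/84 = 0.01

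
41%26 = 15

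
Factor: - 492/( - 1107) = 4/9 = 2^2*3^(-2)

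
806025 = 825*977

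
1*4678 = 4678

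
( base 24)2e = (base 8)76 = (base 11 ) 57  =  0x3e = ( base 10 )62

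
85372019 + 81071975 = 166443994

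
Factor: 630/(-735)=-2^1*3^1 * 7^( - 1 )  =  - 6/7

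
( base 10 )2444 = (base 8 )4614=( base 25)3mj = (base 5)34234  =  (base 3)10100112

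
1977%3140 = 1977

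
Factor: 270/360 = 3/4  =  2^( - 2 )*3^1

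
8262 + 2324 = 10586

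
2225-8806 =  - 6581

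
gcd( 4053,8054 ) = 1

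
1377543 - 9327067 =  - 7949524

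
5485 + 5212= 10697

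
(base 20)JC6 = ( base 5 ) 222341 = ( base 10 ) 7846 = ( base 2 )1111010100110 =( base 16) 1EA6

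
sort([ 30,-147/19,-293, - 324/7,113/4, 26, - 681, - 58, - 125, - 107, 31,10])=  [ - 681, - 293, - 125, - 107,- 58,- 324/7,-147/19, 10, 26,113/4  ,  30, 31]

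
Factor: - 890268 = - 2^2*3^1*74189^1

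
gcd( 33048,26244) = 972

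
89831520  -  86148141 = 3683379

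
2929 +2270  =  5199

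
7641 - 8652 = -1011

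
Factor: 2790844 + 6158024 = 8948868 = 2^2*3^1 * 17^1*43867^1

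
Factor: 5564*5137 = 28582268 =2^2*11^1*13^1*107^1* 467^1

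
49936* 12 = 599232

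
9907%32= 19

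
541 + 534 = 1075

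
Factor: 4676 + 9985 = 14661 = 3^4*181^1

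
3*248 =744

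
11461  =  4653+6808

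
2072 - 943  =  1129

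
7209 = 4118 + 3091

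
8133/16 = 508 + 5/16 = 508.31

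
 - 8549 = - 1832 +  - 6717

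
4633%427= 363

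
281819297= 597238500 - 315419203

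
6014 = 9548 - 3534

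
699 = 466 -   -  233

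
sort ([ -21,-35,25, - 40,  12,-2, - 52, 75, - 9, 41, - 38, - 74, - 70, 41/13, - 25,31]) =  [-74,-70, - 52, - 40, - 38, - 35, - 25, - 21, - 9, - 2, 41/13, 12, 25, 31, 41,  75 ] 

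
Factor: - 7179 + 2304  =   - 3^1*5^3*13^1 = - 4875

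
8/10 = 4/5 = 0.80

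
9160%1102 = 344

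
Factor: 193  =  193^1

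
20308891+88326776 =108635667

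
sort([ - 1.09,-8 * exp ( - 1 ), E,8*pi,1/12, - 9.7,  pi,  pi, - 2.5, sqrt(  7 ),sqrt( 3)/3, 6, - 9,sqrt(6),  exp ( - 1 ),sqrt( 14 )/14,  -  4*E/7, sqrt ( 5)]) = [ - 9.7, - 9,  -  8*exp( - 1),-2.5, - 4*E/7, - 1.09,1/12,sqrt (14)/14 , exp( - 1),sqrt( 3)/3 , sqrt( 5 ),sqrt(6),sqrt(7),  E,pi,pi, 6,  8*pi] 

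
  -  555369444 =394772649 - 950142093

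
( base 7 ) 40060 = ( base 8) 22656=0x25AE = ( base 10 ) 9646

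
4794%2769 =2025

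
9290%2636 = 1382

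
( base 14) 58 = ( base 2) 1001110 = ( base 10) 78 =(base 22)3C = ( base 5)303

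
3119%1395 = 329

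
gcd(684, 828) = 36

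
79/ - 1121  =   - 79/1121 = - 0.07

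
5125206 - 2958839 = 2166367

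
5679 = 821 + 4858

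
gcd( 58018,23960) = 2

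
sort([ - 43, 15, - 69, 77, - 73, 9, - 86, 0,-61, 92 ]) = [- 86, - 73, - 69,  -  61, - 43, 0, 9, 15, 77,  92 ]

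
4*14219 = 56876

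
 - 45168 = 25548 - 70716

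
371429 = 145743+225686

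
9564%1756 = 784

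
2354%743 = 125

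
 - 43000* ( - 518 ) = 22274000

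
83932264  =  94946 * 884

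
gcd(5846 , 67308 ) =158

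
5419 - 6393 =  - 974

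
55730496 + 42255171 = 97985667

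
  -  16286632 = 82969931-99256563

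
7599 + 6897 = 14496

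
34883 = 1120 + 33763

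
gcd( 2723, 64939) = 7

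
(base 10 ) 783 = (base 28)RR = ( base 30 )q3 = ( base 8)1417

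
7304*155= 1132120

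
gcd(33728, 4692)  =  68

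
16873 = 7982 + 8891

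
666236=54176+612060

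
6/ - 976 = -1+485/488=-0.01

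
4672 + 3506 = 8178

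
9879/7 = 1411 + 2/7 = 1411.29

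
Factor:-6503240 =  - 2^3*5^1*367^1*443^1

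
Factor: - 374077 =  - 11^1*31^1*1097^1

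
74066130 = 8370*8849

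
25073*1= 25073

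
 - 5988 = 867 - 6855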